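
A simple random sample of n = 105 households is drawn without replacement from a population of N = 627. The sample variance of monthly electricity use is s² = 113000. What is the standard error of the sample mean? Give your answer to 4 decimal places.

Under SRS without replacement, Var(ȳ) = (1 − f)·s²/n with f = n/N = 105/627 = 0.16746411.
Var(ȳ) = (1 − 0.16746411)·113000/105 = 0.83253589·1076.1905 = 895.96719.
SE(ȳ) = √(895.96719) = 29.9327.

29.9327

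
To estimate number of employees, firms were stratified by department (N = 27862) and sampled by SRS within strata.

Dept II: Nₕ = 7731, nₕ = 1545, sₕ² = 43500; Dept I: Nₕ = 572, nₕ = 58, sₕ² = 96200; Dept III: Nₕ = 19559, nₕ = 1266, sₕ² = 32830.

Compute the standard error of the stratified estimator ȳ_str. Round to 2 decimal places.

3.78

Var(ȳ_str) = Σₕ Wₕ²(1 − fₕ)sₕ²/nₕ with Wₕ = Nₕ/N, N = 27862.
Dept II: Wₕ = 0.27747470; term = 0.27747470²·(1 − 0.19984478)·43500/1545 = 1.7345299.
Dept I: Wₕ = 0.02052975; term = 0.02052975²·(1 − 0.10139860)·96200/58 = 0.62817645.
Dept III: Wₕ = 0.70199555; term = 0.70199555²·(1 − 0.06472724)·32830/1266 = 11.952099.
Sum = 14.314805.
SE = √(14.314805) = 3.78.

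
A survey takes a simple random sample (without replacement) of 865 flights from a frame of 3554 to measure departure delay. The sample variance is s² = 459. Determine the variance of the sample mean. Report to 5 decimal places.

Under SRS without replacement, Var(ȳ) = (1 − f)·s²/n with f = n/N = 865/3554 = 0.24338773.
Var(ȳ) = (1 − 0.24338773)·459/865 = 0.75661227·0.53063584 = 0.40148558.

0.40149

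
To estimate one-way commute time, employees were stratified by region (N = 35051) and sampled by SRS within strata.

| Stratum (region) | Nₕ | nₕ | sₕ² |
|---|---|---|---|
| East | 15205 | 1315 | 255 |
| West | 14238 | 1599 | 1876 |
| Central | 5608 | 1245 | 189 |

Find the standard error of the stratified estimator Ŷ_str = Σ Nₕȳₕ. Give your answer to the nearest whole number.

Var(Ŷ_str) = Σₕ Nₕ²(1 − fₕ)sₕ²/nₕ.
East: 15205²·(1 − 1315/15205)·255/1315 = 4.0954639 × 10^7.
West: 14238²·(1 − 1599/14238)·1876/1599 = 2.1112812 × 10^8.
Central: 5608²·(1 − 1245/5608)·189/1245 = 3.7143743 × 10^6.
Sum = 2.5579713 × 10^8.
SE = √(2.5579713 × 10^8) = 15994.

15994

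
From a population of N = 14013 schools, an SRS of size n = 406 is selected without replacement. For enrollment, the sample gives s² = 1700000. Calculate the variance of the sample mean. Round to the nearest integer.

4066

Under SRS without replacement, Var(ȳ) = (1 − f)·s²/n with f = n/N = 406/14013 = 0.02897310.
Var(ȳ) = (1 − 0.02897310)·1700000/406 = 0.97102690·4187.1921 = 4065.8762.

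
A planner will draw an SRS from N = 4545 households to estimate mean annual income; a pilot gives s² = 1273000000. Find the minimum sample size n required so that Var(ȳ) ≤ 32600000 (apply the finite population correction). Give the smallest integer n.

39

Without fpc, n₀ = s²/D = 1273000000/32600000 = 39.0491.
With fpc, (1 − n/N)·s²/n ≤ D requires n ≥ n₀/(1 + n₀/N) = 39.0491/(1 + 39.0491/4545) = 38.7165.
Rounding up, n = 39.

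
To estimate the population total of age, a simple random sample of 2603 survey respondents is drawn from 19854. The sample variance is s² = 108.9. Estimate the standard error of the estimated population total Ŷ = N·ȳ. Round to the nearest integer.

Var(Ŷ) = N²·Var(ȳ) = N²·(1 − n/N)·s²/n.
f = 2603/19854 = 0.13110708; Var(ȳ) = 0.86889292·108.9/2603 = 0.036351302.
Var(Ŷ) = 19854² · 0.036351302 = 1.4329004 × 10^7.
SE(Ŷ) = √(1.4329004 × 10^7) = 3785.

3785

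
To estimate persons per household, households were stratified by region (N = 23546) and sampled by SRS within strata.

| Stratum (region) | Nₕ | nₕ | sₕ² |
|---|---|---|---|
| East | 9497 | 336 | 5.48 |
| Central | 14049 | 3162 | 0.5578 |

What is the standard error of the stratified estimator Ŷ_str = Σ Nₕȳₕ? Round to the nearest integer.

1202

Var(Ŷ_str) = Σₕ Nₕ²(1 − fₕ)sₕ²/nₕ.
East: 9497²·(1 − 336/9497)·5.48/336 = 1.4189615 × 10^6.
Central: 14049²·(1 − 3162/14049)·0.5578/3162 = 26981.76.
Sum = 1.4459433 × 10^6.
SE = √(1.4459433 × 10^6) = 1202.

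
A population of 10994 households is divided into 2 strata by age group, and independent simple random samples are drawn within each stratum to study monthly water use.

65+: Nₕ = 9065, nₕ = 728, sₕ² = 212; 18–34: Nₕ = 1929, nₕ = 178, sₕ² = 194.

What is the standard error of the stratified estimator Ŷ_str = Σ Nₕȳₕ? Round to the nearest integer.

5068

Var(Ŷ_str) = Σₕ Nₕ²(1 − fₕ)sₕ²/nₕ.
65+: 9065²·(1 − 728/9065)·212/728 = 2.2008077 × 10^7.
18–34: 1929²·(1 − 178/1929)·194/178 = 3.6812906 × 10^6.
Sum = 2.5689368 × 10^7.
SE = √(2.5689368 × 10^7) = 5068.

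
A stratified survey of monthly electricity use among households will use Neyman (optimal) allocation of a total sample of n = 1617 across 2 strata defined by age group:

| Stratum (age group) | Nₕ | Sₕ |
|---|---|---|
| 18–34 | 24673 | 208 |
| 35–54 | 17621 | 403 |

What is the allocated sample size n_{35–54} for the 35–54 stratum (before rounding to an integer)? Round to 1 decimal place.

Neyman allocation: nₕ = n·NₕSₕ / Σⱼ NⱼSⱼ.
Σ NⱼSⱼ = 24673·208 + 17621·403 = 1.2233247 × 10^7.
n_{35–54} = 1617·17621·403 / (1.2233247 × 10^7) = 938.7.

938.7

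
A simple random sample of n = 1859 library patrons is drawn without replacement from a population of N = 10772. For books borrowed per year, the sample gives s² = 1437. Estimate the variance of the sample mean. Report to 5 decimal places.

Under SRS without replacement, Var(ȳ) = (1 − f)·s²/n with f = n/N = 1859/10772 = 0.17257705.
Var(ȳ) = (1 − 0.17257705)·1437/1859 = 0.82742295·0.77299623 = 0.63959482.

0.63959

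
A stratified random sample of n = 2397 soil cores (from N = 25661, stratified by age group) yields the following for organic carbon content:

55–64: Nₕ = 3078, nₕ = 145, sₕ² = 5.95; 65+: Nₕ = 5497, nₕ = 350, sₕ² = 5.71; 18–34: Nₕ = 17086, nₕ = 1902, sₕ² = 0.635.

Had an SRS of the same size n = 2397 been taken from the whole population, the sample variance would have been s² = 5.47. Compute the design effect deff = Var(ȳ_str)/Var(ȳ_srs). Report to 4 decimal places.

0.6743

Var(ȳ_str) = Σ Wₕ²(1−fₕ)sₕ²/nₕ with Wₕ = Nₕ/25661:
  55–64: (3078/25661)²·(1−145/3078)·5.95/145 = 5.6257767 × 10^-4
  65+: (5497/25661)²·(1−350/5497)·5.71/350 = 7.0097223 × 10^-4
  18–34: (17086/25661)²·(1−1902/17086)·0.635/1902 = 1.315354 × 10^-4
  → Var(ȳ_str) = 0.0013950853.
Var(ȳ_srs) = (1 − 2397/25661)·5.47/2397 = 0.0020688552.
deff = 0.0013950853 / 0.0020688552 = 0.6743.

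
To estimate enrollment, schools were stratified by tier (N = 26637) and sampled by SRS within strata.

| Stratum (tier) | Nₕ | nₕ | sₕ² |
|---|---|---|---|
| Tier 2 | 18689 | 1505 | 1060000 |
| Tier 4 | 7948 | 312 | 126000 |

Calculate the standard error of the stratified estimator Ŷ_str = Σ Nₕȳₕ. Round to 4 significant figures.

Var(Ŷ_str) = Σₕ Nₕ²(1 − fₕ)sₕ²/nₕ.
Tier 2: 18689²·(1 − 1505/18689)·1060000/1505 = 2.2619328 × 10^11.
Tier 4: 7948²·(1 − 312/7948)·126000/312 = 2.4509798 × 10^10.
Sum = 2.5070308 × 10^11.
SE = √(2.5070308 × 10^11) = 500700.

500700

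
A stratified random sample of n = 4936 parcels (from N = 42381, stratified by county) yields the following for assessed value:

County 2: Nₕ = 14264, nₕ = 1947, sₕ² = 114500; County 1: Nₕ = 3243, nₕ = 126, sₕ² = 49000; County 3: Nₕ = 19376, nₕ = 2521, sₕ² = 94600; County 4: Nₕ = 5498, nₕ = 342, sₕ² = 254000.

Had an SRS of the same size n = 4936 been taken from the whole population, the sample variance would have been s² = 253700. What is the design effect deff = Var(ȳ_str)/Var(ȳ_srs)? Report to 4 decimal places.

Var(ȳ_str) = Σ Wₕ²(1−fₕ)sₕ²/nₕ with Wₕ = Nₕ/42381:
  County 2: (14264/42381)²·(1−1947/14264)·114500/1947 = 5.7523249
  County 1: (3243/42381)²·(1−126/3243)·49000/126 = 2.1886025
  County 3: (19376/42381)²·(1−2521/19376)·94600/2521 = 6.8228963
  County 4: (5498/42381)²·(1−342/5498)·254000/342 = 11.721491
  → Var(ȳ_str) = 26.485315.
Var(ȳ_srs) = (1 − 4936/42381)·253700/4936 = 45.41172.
deff = 26.485315 / 45.41172 = 0.5832.

0.5832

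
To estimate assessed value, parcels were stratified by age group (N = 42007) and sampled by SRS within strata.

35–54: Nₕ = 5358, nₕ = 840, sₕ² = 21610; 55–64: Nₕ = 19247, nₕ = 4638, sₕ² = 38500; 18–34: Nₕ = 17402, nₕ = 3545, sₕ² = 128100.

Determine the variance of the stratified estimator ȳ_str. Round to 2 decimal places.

Var(ȳ_str) = Σₕ Wₕ²(1 − fₕ)sₕ²/nₕ with Wₕ = Nₕ/N, N = 42007.
35–54: Wₕ = 0.12755017; term = 0.12755017²·(1 − 0.15677492)·21610/840 = 0.35292391.
55–64: Wₕ = 0.45818554; term = 0.45818554²·(1 − 0.24097262)·38500/4638 = 1.3227269.
18–34: Wₕ = 0.41426429; term = 0.41426429²·(1 − 0.20371222)·128100/3545 = 4.9380779.
Sum = 6.6137287.

6.61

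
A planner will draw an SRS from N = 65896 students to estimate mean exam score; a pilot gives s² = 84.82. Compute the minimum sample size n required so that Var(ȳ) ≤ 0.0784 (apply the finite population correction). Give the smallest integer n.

Without fpc, n₀ = s²/D = 84.82/0.0784 = 1081.8878.
With fpc, (1 − n/N)·s²/n ≤ D requires n ≥ n₀/(1 + n₀/N) = 1081.8878/(1 + 1081.8878/65896) = 1064.4122.
Rounding up, n = 1065.

1065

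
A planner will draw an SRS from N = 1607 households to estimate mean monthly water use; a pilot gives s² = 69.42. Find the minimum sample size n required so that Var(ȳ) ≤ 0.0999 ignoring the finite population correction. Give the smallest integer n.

695

Without fpc, n₀ = s²/D = 69.42/0.0999 = 694.8949.
Rounding up, n = 695.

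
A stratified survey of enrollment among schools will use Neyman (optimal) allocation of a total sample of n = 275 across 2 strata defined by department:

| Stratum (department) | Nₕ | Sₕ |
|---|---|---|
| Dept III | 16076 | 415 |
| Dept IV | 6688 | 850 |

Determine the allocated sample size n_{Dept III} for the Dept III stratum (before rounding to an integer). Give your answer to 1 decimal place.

Neyman allocation: nₕ = n·NₕSₕ / Σⱼ NⱼSⱼ.
Σ NⱼSⱼ = 16076·415 + 6688·850 = 1.235634 × 10^7.
n_{Dept III} = 275·16076·415 / (1.235634 × 10^7) = 148.5.

148.5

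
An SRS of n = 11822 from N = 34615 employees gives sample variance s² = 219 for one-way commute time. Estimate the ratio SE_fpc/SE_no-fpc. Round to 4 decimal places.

f = n/N = 11822/34615 = 0.34152824.
SE_no-fpc = √(s²/n) = 0.13610578; SE_fpc = √((1−f)s²/n) = 0.11044477.
Ratio = √(1−f) = 0.81146273.

0.8115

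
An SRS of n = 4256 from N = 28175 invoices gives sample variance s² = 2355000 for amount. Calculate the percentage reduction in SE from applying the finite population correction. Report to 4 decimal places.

f = n/N = 4256/28175 = 0.15105590.
SE_no-fpc = √(s²/n) = 23.523105; SE_fpc = √((1−f)s²/n) = 21.673757.
Ratio = √(1−f) = 0.92138163. Reduction = 100·(1 − 0.92138163) = 7.8618%.

7.8618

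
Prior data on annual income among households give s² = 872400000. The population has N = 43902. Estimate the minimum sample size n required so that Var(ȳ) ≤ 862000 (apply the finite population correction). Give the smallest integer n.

Without fpc, n₀ = s²/D = 872400000/862000 = 1012.0650.
With fpc, (1 − n/N)·s²/n ≤ D requires n ≥ n₀/(1 + n₀/N) = 1012.0650/(1 + 1012.0650/43902) = 989.2598.
Rounding up, n = 990.

990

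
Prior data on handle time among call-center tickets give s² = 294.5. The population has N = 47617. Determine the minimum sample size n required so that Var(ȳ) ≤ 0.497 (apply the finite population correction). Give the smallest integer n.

Without fpc, n₀ = s²/D = 294.5/0.497 = 592.5553.
With fpc, (1 − n/N)·s²/n ≤ D requires n ≥ n₀/(1 + n₀/N) = 592.5553/(1 + 592.5553/47617) = 585.2721.
Rounding up, n = 586.

586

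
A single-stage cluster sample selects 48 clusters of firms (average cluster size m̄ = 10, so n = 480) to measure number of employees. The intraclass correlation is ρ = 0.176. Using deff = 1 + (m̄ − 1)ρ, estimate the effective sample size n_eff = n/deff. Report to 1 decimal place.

deff = 1 + (10 − 1)·0.176 = 1 + 1.584 = 2.584.
n_eff = 480 / 2.584 = 185.8.

185.8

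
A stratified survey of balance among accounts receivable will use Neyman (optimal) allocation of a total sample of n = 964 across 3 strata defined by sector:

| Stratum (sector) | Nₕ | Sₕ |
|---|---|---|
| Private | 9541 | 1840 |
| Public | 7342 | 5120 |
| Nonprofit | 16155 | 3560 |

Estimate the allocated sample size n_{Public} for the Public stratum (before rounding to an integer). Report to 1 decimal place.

Neyman allocation: nₕ = n·NₕSₕ / Σⱼ NⱼSⱼ.
Σ NⱼSⱼ = 9541·1840 + 7342·5120 + 16155·3560 = 1.1265828 × 10^8.
n_{Public} = 964·7342·5120 / (1.1265828 × 10^8) = 321.7.

321.7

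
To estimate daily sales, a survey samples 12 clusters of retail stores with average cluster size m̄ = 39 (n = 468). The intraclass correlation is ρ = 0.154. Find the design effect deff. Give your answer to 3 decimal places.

6.852

deff = 1 + (39 − 1)·0.154 = 1 + 5.852 = 6.852.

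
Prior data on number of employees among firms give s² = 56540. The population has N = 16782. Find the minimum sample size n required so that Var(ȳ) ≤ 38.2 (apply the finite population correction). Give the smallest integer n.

Without fpc, n₀ = s²/D = 56540/38.2 = 1480.1047.
With fpc, (1 − n/N)·s²/n ≤ D requires n ≥ n₀/(1 + n₀/N) = 1480.1047/(1 + 1480.1047/16782) = 1360.1454.
Rounding up, n = 1361.

1361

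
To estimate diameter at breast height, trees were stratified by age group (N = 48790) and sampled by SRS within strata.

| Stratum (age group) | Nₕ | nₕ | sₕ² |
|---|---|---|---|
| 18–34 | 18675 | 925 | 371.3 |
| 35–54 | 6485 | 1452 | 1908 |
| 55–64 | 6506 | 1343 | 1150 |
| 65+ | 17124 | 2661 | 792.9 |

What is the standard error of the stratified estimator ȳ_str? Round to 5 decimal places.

0.34205

Var(ȳ_str) = Σₕ Wₕ²(1 − fₕ)sₕ²/nₕ with Wₕ = Nₕ/N, N = 48790.
18–34: Wₕ = 0.38276286; term = 0.38276286²·(1 − 0.04953146)·371.3/925 = 0.055895977.
35–54: Wₕ = 0.13291658; term = 0.13291658²·(1 − 0.22390131)·1908/1452 = 0.018017189.
55–64: Wₕ = 0.13334700; term = 0.13334700²·(1 − 0.20642484)·1150/1343 = 0.012083045.
65+: Wₕ = 0.35097356; term = 0.35097356²·(1 − 0.15539594)·792.9/2661 = 0.031000986.
Sum = 0.1169972.
SE = √(0.1169972) = 0.34205.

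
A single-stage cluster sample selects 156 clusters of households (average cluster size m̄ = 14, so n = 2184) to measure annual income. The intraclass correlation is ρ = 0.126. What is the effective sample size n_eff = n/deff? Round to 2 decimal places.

827.90

deff = 1 + (14 − 1)·0.126 = 1 + 1.638 = 2.638.
n_eff = 2184 / 2.638 = 827.90.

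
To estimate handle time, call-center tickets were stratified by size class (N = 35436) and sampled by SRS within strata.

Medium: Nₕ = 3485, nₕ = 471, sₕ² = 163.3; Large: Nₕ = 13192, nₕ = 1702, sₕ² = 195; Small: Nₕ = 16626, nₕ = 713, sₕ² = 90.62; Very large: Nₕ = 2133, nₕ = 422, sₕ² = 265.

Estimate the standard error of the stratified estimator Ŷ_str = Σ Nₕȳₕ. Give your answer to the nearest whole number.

Var(Ŷ_str) = Σₕ Nₕ²(1 − fₕ)sₕ²/nₕ.
Medium: 3485²·(1 − 471/3485)·163.3/471 = 3.6417599 × 10^6.
Large: 13192²·(1 − 1702/13192)·195/1702 = 1.7366237 × 10^7.
Small: 16626²·(1 − 713/16626)·90.62/713 = 3.3625935 × 10^7.
Very large: 2133²·(1 − 422/2133)·265/422 = 2.2917872 × 10^6.
Sum = 5.6925719 × 10^7.
SE = √(5.6925719 × 10^7) = 7545.

7545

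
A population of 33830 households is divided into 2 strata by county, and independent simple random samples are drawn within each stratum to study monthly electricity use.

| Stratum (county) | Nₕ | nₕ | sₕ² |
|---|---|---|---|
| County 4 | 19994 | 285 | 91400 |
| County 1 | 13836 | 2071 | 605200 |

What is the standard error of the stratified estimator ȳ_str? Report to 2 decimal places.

Var(ȳ_str) = Σₕ Wₕ²(1 − fₕ)sₕ²/nₕ with Wₕ = Nₕ/N, N = 33830.
County 4: Wₕ = 0.59101389; term = 0.59101389²·(1 − 0.01425428)·91400/285 = 110.42353.
County 1: Wₕ = 0.40898611; term = 0.40898611²·(1 − 0.14968199)·605200/2071 = 41.563997.
Sum = 151.98753.
SE = √(151.98753) = 12.33.

12.33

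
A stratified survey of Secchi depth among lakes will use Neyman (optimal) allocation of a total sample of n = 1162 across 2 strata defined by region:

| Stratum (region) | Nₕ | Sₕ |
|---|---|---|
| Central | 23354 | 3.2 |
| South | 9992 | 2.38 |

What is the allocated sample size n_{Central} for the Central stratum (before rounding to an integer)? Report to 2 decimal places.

Neyman allocation: nₕ = n·NₕSₕ / Σⱼ NⱼSⱼ.
Σ NⱼSⱼ = 23354·3.2 + 9992·2.38 = 98513.76.
n_{Central} = 1162·23354·3.2 / 98513.76 = 881.50.

881.50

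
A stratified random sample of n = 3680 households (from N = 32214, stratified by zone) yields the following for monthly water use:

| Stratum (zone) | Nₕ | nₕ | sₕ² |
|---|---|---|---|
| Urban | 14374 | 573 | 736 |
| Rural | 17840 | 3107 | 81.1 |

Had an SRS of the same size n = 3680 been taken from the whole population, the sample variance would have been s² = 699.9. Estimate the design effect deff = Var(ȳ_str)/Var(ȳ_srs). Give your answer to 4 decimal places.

1.4968

Var(ȳ_str) = Σ Wₕ²(1−fₕ)sₕ²/nₕ with Wₕ = Nₕ/32214:
  Urban: (14374/32214)²·(1−573/14374)·736/573 = 0.2455399
  Rural: (17840/32214)²·(1−3107/17840)·81.1/3107 = 0.0066111397
  → Var(ȳ_str) = 0.25215104.
Var(ȳ_srs) = (1 − 3680/32214)·699.9/3680 = 0.16846364.
deff = 0.25215104 / 0.16846364 = 1.4968.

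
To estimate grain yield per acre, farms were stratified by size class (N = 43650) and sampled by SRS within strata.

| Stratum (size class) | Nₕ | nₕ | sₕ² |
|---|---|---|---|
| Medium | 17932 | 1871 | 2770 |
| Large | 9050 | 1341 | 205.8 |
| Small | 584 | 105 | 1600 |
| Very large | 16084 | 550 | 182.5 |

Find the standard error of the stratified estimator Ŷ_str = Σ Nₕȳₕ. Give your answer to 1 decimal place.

Var(Ŷ_str) = Σₕ Nₕ²(1 − fₕ)sₕ²/nₕ.
Medium: 17932²·(1 − 1871/17932)·2770/1871 = 4.2639028 × 10^8.
Large: 9050²·(1 − 1341/9050)·205.8/1341 = 1.0706887 × 10^7.
Small: 584²·(1 − 105/584)·1600/105 = 4.2626438 × 10^6.
Very large: 16084²·(1 − 550/16084)·182.5/550 = 8.2904393 × 10^7.
Sum = 5.242642 × 10^8.
SE = √(5.242642 × 10^8) = 22896.8.

22896.8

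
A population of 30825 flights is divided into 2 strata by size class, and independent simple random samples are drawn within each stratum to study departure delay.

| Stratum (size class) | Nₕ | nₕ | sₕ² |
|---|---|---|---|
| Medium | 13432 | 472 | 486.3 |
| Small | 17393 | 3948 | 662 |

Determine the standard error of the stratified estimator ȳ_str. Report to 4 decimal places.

Var(ȳ_str) = Σₕ Wₕ²(1 − fₕ)sₕ²/nₕ with Wₕ = Nₕ/N, N = 30825.
Medium: Wₕ = 0.43575020; term = 0.43575020²·(1 − 0.03513996)·486.3/472 = 0.18875644.
Small: Wₕ = 0.56424980; term = 0.56424980²·(1 − 0.22698787)·662/3948 = 0.041267673.
Sum = 0.23002411.
SE = √(0.23002411) = 0.4796.

0.4796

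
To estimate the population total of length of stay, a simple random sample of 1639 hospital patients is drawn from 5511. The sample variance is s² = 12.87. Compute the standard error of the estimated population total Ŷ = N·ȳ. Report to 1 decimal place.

409.3

Var(Ŷ) = N²·Var(ȳ) = N²·(1 − n/N)·s²/n.
f = 1639/5511 = 0.29740519; Var(ȳ) = 0.70259481·12.87/1639 = 0.0055170197.
Var(Ŷ) = 5511² · 0.0055170197 = 167558.07.
SE(Ŷ) = √(167558.07) = 409.3.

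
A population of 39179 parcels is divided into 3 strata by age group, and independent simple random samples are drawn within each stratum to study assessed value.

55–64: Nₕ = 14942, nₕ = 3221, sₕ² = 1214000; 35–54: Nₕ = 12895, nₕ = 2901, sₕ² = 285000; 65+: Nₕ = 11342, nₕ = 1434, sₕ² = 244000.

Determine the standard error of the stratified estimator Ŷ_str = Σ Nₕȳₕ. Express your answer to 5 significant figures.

312720

Var(Ŷ_str) = Σₕ Nₕ²(1 − fₕ)sₕ²/nₕ.
55–64: 14942²·(1 − 3221/14942)·1214000/3221 = 6.6008727 × 10^10.
35–54: 12895²·(1 − 2901/12895)·285000/2901 = 1.2660703 × 10^10.
65+: 11342²·(1 − 1434/11342)·244000/1434 = 1.9121252 × 10^10.
Sum = 9.7790682 × 10^10.
SE = √(9.7790682 × 10^10) = 312720.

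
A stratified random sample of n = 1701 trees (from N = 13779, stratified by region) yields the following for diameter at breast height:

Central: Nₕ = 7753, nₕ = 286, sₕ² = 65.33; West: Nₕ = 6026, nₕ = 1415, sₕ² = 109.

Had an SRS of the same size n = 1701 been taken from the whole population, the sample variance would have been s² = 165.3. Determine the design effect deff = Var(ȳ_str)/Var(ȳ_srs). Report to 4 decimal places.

Var(ȳ_str) = Σ Wₕ²(1−fₕ)sₕ²/nₕ with Wₕ = Nₕ/13779:
  Central: (7753/13779)²·(1−286/7753)·65.33/286 = 0.069650969
  West: (6026/13779)²·(1−1415/6026)·109/1415 = 0.011273504
  → Var(ȳ_str) = 0.080924473.
Var(ȳ_srs) = (1 − 1701/13779)·165.3/1701 = 0.085181614.
deff = 0.080924473 / 0.085181614 = 0.9500.

0.9500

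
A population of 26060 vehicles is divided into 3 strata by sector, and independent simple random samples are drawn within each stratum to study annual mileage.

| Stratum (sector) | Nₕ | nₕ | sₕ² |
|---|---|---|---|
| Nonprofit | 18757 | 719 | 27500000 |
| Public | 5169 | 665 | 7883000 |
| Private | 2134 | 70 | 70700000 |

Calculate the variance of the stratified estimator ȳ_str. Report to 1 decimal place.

Var(ȳ_str) = Σₕ Wₕ²(1 − fₕ)sₕ²/nₕ with Wₕ = Nₕ/N, N = 26060.
Nonprofit: Wₕ = 0.71976209; term = 0.71976209²·(1 − 0.03833236)·27500000/719 = 19054.903.
Public: Wₕ = 0.19834996; term = 0.19834996²·(1 − 0.12865158)·7883000/665 = 406.37405.
Private: Wₕ = 0.08188795; term = 0.08188795²·(1 − 0.03280225)·70700000/70 = 6550.5333.
Sum = 26011.81.

26011.8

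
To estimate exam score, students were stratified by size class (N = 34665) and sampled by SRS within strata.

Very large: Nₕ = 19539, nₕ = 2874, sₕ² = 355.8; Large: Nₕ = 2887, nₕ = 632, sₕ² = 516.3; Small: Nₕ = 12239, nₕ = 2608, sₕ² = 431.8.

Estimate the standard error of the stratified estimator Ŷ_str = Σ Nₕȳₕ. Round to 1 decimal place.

8071.3

Var(Ŷ_str) = Σₕ Nₕ²(1 − fₕ)sₕ²/nₕ.
Very large: 19539²·(1 − 2874/19539)·355.8/2874 = 4.0311302 × 10^7.
Large: 2887²·(1 − 632/2887)·516.3/632 = 5.3183679 × 10^6.
Small: 12239²·(1 − 2608/12239)·431.8/2608 = 1.951607 × 10^7.
Sum = 6.514574 × 10^7.
SE = √(6.514574 × 10^7) = 8071.3.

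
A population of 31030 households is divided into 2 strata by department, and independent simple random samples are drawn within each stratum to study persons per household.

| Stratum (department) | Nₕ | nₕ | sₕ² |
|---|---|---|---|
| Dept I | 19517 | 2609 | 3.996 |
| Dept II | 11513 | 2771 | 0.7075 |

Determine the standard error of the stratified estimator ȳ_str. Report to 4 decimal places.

0.0235

Var(ȳ_str) = Σₕ Wₕ²(1 − fₕ)sₕ²/nₕ with Wₕ = Nₕ/N, N = 31030.
Dept I: Wₕ = 0.62897196; term = 0.62897196²·(1 − 0.13367833)·3.996/2609 = 5.2492004 × 10^-4.
Dept II: Wₕ = 0.37102804; term = 0.37102804²·(1 − 0.24068444)·0.7075/2771 = 2.6688593 × 10^-5.
Sum = 5.5160863 × 10^-4.
SE = √(5.5160863 × 10^-4) = 0.0235.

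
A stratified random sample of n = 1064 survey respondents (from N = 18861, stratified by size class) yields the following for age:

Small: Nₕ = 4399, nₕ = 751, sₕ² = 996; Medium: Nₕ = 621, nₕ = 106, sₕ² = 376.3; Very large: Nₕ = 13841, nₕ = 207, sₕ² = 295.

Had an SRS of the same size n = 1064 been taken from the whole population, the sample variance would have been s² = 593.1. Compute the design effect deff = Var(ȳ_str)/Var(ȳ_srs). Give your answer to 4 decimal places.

1.5571

Var(ȳ_str) = Σ Wₕ²(1−fₕ)sₕ²/nₕ with Wₕ = Nₕ/18861:
  Small: (4399/18861)²·(1−751/4399)·996/751 = 0.059827212
  Medium: (621/18861)²·(1−106/621)·376.3/106 = 0.0031915213
  Very large: (13841/18861)²·(1−207/13841)·295/207 = 0.75598469
  → Var(ȳ_str) = 0.81900342.
Var(ȳ_srs) = (1 − 1064/18861)·593.1/1064 = 0.52597897.
deff = 0.81900342 / 0.52597897 = 1.5571.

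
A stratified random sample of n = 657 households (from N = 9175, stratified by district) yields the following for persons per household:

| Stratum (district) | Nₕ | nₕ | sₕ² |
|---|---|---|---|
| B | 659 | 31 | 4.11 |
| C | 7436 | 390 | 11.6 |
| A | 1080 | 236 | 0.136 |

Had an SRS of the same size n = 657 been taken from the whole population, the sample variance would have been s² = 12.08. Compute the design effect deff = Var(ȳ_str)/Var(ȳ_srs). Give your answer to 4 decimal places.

Var(ȳ_str) = Σ Wₕ²(1−fₕ)sₕ²/nₕ with Wₕ = Nₕ/9175:
  B: (659/9175)²·(1−31/659)·4.11/31 = 6.5179803 × 10^-4
  C: (7436/9175)²·(1−390/7436)·11.6/390 = 0.018512423
  A: (1080/9175)²·(1−236/1080)·0.136/236 = 6.2399479 × 10^-6
  → Var(ȳ_str) = 0.019170461.
Var(ȳ_srs) = (1 − 657/9175)·12.08/657 = 0.017069985.
deff = 0.019170461 / 0.017069985 = 1.1231.

1.1231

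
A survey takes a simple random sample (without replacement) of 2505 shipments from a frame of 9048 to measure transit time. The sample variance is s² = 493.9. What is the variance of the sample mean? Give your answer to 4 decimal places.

0.1426

Under SRS without replacement, Var(ȳ) = (1 − f)·s²/n with f = n/N = 2505/9048 = 0.27685676.
Var(ȳ) = (1 − 0.27685676)·493.9/2505 = 0.72314324·0.19716567 = 0.14257902.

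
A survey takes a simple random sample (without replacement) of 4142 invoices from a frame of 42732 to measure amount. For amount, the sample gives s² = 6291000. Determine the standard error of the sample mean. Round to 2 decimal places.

Under SRS without replacement, Var(ȳ) = (1 − f)·s²/n with f = n/N = 4142/42732 = 0.09692970.
Var(ȳ) = (1 − 0.09692970)·6291000/4142 = 0.90307030·1518.8315 = 1371.6116.
SE(ȳ) = √(1371.6116) = 37.04.

37.04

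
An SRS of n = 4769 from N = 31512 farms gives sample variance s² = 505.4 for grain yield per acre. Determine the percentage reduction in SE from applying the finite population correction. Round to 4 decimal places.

7.8772

f = n/N = 4769/31512 = 0.15133917.
SE_no-fpc = √(s²/n) = 0.3255397; SE_fpc = √((1−f)s²/n) = 0.29989625.
Ratio = √(1−f) = 0.92122789. Reduction = 100·(1 − 0.92122789) = 7.8772%.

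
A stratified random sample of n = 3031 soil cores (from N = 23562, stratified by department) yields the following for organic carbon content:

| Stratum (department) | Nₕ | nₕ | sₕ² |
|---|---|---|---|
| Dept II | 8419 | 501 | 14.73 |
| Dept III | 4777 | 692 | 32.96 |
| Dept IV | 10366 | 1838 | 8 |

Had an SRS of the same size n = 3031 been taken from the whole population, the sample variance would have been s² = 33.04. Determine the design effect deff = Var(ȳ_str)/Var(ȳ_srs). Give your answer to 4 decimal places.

0.6209

Var(ȳ_str) = Σ Wₕ²(1−fₕ)sₕ²/nₕ with Wₕ = Nₕ/23562:
  Dept II: (8419/23562)²·(1−501/8419)·14.73/501 = 0.0035303416
  Dept III: (4777/23562)²·(1−692/4777)·32.96/692 = 0.0016741875
  Dept IV: (10366/23562)²·(1−1838/10366)·8/1838 = 6.9307235 × 10^-4
  → Var(ȳ_str) = 0.0058976015.
Var(ȳ_srs) = (1 − 3031/23562)·33.04/3031 = 0.009498435.
deff = 0.0058976015 / 0.009498435 = 0.6209.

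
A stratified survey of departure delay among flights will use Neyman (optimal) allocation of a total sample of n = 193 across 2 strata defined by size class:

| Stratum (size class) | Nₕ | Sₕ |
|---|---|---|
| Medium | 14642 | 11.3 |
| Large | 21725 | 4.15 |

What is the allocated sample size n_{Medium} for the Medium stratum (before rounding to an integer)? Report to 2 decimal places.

124.93

Neyman allocation: nₕ = n·NₕSₕ / Σⱼ NⱼSⱼ.
Σ NⱼSⱼ = 14642·11.3 + 21725·4.15 = 255613.35.
n_{Medium} = 193·14642·11.3 / 255613.35 = 124.93.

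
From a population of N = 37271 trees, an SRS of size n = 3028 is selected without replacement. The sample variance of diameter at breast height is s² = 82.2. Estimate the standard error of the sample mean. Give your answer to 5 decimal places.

0.15793

Under SRS without replacement, Var(ȳ) = (1 − f)·s²/n with f = n/N = 3028/37271 = 0.08124279.
Var(ȳ) = (1 − 0.08124279)·82.2/3028 = 0.91875721·0.027146631 = 0.024941163.
SE(ȳ) = √(0.024941163) = 0.15793.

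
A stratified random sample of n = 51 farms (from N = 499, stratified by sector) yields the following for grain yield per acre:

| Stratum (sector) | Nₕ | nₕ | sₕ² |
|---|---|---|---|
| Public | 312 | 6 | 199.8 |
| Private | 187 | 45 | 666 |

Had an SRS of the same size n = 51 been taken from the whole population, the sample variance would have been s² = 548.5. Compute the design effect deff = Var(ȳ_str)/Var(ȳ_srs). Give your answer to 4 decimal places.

Var(ȳ_str) = Σ Wₕ²(1−fₕ)sₕ²/nₕ with Wₕ = Nₕ/499:
  Public: (312/499)²·(1−6/312)·199.8/6 = 12.767891
  Private: (187/499)²·(1−45/187)·666/45 = 1.5783037
  → Var(ȳ_str) = 14.346195.
Var(ȳ_srs) = (1 − 51/499)·548.5/51 = 9.6557036.
deff = 14.346195 / 9.6557036 = 1.4858.

1.4858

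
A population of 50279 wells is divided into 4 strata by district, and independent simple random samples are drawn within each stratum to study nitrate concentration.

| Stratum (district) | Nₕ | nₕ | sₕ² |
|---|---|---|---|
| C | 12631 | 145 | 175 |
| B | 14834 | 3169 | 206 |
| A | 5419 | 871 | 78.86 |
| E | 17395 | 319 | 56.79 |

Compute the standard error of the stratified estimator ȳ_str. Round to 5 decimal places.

0.31866

Var(ȳ_str) = Σₕ Wₕ²(1 − fₕ)sₕ²/nₕ with Wₕ = Nₕ/N, N = 50279.
C: Wₕ = 0.25121820; term = 0.25121820²·(1 − 0.01147969)·175/145 = 0.075293563.
B: Wₕ = 0.29503371; term = 0.29503371²·(1 − 0.21363085)·206/3169 = 0.0044495361.
A: Wₕ = 0.10777860; term = 0.10777860²·(1 − 0.16073076)·78.86/871 = 8.8268341 × 10^-4.
E: Wₕ = 0.34596949; term = 0.34596949²·(1 − 0.01833860)·56.79/319 = 0.02091792.
Sum = 0.1015437.
SE = √(0.1015437) = 0.31866.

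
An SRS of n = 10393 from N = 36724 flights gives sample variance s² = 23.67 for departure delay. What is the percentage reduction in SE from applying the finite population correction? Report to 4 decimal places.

15.3243

f = n/N = 10393/36724 = 0.28300294.
SE_no-fpc = √(s²/n) = 0.047723102; SE_fpc = √((1−f)s²/n) = 0.040409861.
Ratio = √(1−f) = 0.84675679. Reduction = 100·(1 − 0.84675679) = 15.3243%.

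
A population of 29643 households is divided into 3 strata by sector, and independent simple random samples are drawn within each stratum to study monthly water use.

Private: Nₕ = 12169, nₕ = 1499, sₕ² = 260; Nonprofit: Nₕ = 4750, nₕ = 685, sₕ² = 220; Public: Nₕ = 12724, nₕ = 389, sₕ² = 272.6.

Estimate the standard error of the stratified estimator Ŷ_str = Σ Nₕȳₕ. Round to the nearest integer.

11777

Var(Ŷ_str) = Σₕ Nₕ²(1 − fₕ)sₕ²/nₕ.
Private: 12169²·(1 − 1499/12169)·260/1499 = 2.2521174 × 10^7.
Nonprofit: 4750²·(1 − 685/4750)·220/685 = 6.2013504 × 10^6.
Public: 12724²·(1 − 389/12724)·272.6/389 = 1.0998642 × 10^8.
Sum = 1.3870894 × 10^8.
SE = √(1.3870894 × 10^8) = 11777.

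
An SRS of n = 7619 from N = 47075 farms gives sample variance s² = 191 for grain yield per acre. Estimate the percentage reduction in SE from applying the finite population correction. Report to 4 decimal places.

f = n/N = 7619/47075 = 0.16184811.
SE_no-fpc = √(s²/n) = 0.15833164; SE_fpc = √((1−f)s²/n) = 0.14495362.
Ratio = √(1−f) = 0.91550635. Reduction = 100·(1 − 0.91550635) = 8.4494%.

8.4494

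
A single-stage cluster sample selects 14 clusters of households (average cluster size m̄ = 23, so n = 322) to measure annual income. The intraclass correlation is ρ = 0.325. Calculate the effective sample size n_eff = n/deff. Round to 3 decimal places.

39.509

deff = 1 + (23 − 1)·0.325 = 1 + 7.15 = 8.15.
n_eff = 322 / 8.15 = 39.509.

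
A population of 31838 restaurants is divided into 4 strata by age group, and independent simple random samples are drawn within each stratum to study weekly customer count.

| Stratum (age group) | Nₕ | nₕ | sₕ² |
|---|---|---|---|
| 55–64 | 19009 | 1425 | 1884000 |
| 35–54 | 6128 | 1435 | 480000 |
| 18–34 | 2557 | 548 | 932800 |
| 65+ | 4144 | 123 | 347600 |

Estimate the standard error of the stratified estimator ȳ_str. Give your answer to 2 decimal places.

Var(ȳ_str) = Σₕ Wₕ²(1 − fₕ)sₕ²/nₕ with Wₕ = Nₕ/N, N = 31838.
55–64: Wₕ = 0.59705384; term = 0.59705384²·(1 − 0.07496449)·1884000/1425 = 435.9648.
35–54: Wₕ = 0.19247440; term = 0.19247440²·(1 − 0.23417102)·480000/1435 = 9.4900192.
18–34: Wₕ = 0.08031283; term = 0.08031283²·(1 − 0.21431365)·932800/548 = 8.6263502.
65+: Wₕ = 0.13015893; term = 0.13015893²·(1 − 0.02968147)·347600/123 = 46.455477.
Sum = 500.53665.
SE = √(500.53665) = 22.37.

22.37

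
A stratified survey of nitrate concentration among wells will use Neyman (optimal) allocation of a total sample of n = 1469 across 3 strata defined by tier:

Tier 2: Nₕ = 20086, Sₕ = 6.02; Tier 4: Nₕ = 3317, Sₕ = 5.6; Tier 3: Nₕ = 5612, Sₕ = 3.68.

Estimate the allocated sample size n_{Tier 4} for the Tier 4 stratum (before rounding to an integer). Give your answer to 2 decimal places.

Neyman allocation: nₕ = n·NₕSₕ / Σⱼ NⱼSⱼ.
Σ NⱼSⱼ = 20086·6.02 + 3317·5.6 + 5612·3.68 = 160145.08.
n_{Tier 4} = 1469·3317·5.6 / 160145.08 = 170.39.

170.39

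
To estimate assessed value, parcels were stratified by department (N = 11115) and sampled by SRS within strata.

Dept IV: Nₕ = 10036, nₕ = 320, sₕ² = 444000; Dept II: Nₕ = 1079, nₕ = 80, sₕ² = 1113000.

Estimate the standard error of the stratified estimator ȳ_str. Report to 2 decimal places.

34.88

Var(ȳ_str) = Σₕ Wₕ²(1 − fₕ)sₕ²/nₕ with Wₕ = Nₕ/N, N = 11115.
Dept IV: Wₕ = 0.90292398; term = 0.90292398²·(1 − 0.03188521)·444000/320 = 1095.1213.
Dept II: Wₕ = 0.09707602; term = 0.09707602²·(1 − 0.07414272)·1113000/80 = 121.38728.
Sum = 1216.5086.
SE = √(1216.5086) = 34.88.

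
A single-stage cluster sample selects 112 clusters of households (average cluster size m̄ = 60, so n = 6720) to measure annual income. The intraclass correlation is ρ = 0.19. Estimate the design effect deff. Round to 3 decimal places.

12.210

deff = 1 + (60 − 1)·0.19 = 1 + 11.21 = 12.21.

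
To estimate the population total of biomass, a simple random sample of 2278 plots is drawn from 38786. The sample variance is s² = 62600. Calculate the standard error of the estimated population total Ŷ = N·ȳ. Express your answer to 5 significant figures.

197260

Var(Ŷ) = N²·Var(ȳ) = N²·(1 − n/N)·s²/n.
f = 2278/38786 = 0.05873253; Var(ȳ) = 0.94126747·62600/2278 = 25.866261.
Var(Ŷ) = 38786² · 25.866261 = 3.8912008 × 10^10.
SE(Ŷ) = √(3.8912008 × 10^10) = 197260.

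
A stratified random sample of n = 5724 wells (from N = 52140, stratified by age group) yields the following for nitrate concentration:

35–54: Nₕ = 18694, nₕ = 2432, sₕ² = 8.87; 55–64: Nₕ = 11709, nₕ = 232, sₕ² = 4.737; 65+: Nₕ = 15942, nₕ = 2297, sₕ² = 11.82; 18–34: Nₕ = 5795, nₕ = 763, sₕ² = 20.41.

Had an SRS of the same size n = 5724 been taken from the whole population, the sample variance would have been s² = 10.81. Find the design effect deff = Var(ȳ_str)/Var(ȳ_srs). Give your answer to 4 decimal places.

Var(ȳ_str) = Σ Wₕ²(1−fₕ)sₕ²/nₕ with Wₕ = Nₕ/52140:
  35–54: (18694/52140)²·(1−2432/18694)·8.87/2432 = 4.0784411 × 10^-4
  55–64: (11709/52140)²·(1−232/11709)·4.737/232 = 0.0010093029
  65+: (15942/52140)²·(1−2297/15942)·11.82/2297 = 4.1174731 × 10^-4
  18–34: (5795/52140)²·(1−763/5795)·20.41/763 = 2.8692638 × 10^-4
  → Var(ȳ_str) = 0.0021158207.
Var(ȳ_srs) = (1 − 5724/52140)·10.81/5724 = 0.0016812131.
deff = 0.0021158207 / 0.0016812131 = 1.2585.

1.2585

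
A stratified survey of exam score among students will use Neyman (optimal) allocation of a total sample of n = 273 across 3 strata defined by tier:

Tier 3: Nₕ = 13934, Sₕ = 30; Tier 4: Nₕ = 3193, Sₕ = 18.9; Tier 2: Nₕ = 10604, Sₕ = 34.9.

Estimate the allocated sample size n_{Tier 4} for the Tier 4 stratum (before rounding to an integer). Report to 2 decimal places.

Neyman allocation: nₕ = n·NₕSₕ / Σⱼ NⱼSⱼ.
Σ NⱼSⱼ = 13934·30 + 3193·18.9 + 10604·34.9 = 848447.3.
n_{Tier 4} = 273·3193·18.9 / 848447.3 = 19.42.

19.42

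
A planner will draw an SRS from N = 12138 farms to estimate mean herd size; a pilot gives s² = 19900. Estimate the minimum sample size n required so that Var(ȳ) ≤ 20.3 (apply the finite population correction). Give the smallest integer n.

908

Without fpc, n₀ = s²/D = 19900/20.3 = 980.2956.
With fpc, (1 − n/N)·s²/n ≤ D requires n ≥ n₀/(1 + n₀/N) = 980.2956/(1 + 980.2956/12138) = 907.0407.
Rounding up, n = 908.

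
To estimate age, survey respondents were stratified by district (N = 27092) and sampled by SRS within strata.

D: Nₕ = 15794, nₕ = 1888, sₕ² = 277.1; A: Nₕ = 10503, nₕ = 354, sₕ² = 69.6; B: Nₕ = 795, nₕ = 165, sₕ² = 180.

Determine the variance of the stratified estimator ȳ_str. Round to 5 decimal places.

Var(ȳ_str) = Σₕ Wₕ²(1 − fₕ)sₕ²/nₕ with Wₕ = Nₕ/N, N = 27092.
D: Wₕ = 0.58297652; term = 0.58297652²·(1 − 0.11953907)·277.1/1888 = 0.043918425.
A: Wₕ = 0.38767902; term = 0.38767902²·(1 − 0.03370466)·69.6/354 = 0.028553573.
B: Wₕ = 0.02934446; term = 0.02934446²·(1 − 0.20754717)·180/165 = 7.4441327 × 10^-4.
Sum = 0.073216411.

0.07322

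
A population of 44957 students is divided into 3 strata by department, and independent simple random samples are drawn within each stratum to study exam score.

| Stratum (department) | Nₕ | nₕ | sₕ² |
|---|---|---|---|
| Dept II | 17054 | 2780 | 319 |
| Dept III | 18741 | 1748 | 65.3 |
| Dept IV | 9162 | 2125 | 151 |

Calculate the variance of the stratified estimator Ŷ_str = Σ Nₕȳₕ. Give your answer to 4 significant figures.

Var(Ŷ_str) = Σₕ Nₕ²(1 − fₕ)sₕ²/nₕ.
Dept II: 17054²·(1 − 2780/17054)·319/2780 = 2.7933017 × 10^7.
Dept III: 18741²·(1 − 1748/18741)·65.3/1748 = 1.1896921 × 10^7.
Dept IV: 9162²·(1 − 2125/9162)·151/2125 = 4.5813751 × 10^6.
Sum = 4.4411313 × 10^7.

4.441 × 10^7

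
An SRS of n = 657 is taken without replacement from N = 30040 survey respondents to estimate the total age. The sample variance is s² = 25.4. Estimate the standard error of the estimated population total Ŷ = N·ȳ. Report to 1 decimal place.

Var(Ŷ) = N²·Var(ȳ) = N²·(1 − n/N)·s²/n.
f = 657/30040 = 0.02187084; Var(ȳ) = 0.97812916·25.4/657 = 0.037815039.
Var(Ŷ) = 30040² · 0.037815039 = 3.4124352 × 10^7.
SE(Ŷ) = √(3.4124352 × 10^7) = 5841.6.

5841.6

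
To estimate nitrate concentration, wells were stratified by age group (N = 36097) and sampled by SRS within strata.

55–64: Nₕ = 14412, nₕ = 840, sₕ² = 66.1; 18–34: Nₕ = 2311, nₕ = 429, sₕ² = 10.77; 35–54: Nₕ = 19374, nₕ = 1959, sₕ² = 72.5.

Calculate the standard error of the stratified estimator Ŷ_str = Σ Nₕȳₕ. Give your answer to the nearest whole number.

5290

Var(Ŷ_str) = Σₕ Nₕ²(1 − fₕ)sₕ²/nₕ.
55–64: 14412²·(1 − 840/14412)·66.1/840 = 1.5391831 × 10^7.
18–34: 2311²·(1 − 429/2311)·10.77/429 = 109188.77.
35–54: 19374²·(1 − 1959/19374)·72.5/1959 = 1.2486662 × 10^7.
Sum = 2.7987682 × 10^7.
SE = √(2.7987682 × 10^7) = 5290.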